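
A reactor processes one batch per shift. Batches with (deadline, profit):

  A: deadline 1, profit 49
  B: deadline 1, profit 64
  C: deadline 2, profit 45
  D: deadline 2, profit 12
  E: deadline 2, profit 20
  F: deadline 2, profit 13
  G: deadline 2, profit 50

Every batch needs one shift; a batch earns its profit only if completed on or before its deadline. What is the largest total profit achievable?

114

Sort by profit descending; place each in the latest free slot ≤ its deadline.
Profit order: B=64 G=50 A=49 C=45 E=20 F=13 D=12
Assign: B→slot 1, G→slot 2, A skipped, C skipped, E skipped, F skipped, D skipped.
Slots: [1:B] [2:G]
Profit = 64 + 50 = 114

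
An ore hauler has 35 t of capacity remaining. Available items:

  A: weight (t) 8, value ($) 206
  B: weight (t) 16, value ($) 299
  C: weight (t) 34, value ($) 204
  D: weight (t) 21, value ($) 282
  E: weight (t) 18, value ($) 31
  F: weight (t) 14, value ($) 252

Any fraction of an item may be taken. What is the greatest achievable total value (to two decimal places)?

Greedy by value/weight ratio, highest first.
Order: A (206/8=25.75) > B (299/16=18.69) > F (252/14=18.00) > D (282/21=13.43) > C (204/34=6.00) > E (31/18=1.72)
Fill: take A (8 @ 206) → take B (16 @ 299) → take 11/14 of F → 198.00; 35/35 used.
Total value = 703.00

703.00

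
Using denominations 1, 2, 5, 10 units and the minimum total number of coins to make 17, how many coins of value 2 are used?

17 − 1×10→7 − 1×5→2 − 1×2→0
Count of 2: 1

1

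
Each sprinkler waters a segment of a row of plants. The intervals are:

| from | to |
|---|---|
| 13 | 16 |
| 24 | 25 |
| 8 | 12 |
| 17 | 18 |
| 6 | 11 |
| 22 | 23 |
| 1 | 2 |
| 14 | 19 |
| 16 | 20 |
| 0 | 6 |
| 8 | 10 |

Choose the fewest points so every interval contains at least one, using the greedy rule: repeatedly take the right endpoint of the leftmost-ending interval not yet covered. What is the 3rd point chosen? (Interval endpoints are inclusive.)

16

Sort by right endpoint; whenever an interval is uncovered, place a point at its right end.
By right end: [1,2]  [0,6]  [8,10]  [6,11]  [8,12]  [13,16]  [17,18]  [14,19]  [16,20]  [22,23]  [24,25]
[1,2] uncovered → point at 2; [8,10] uncovered → point at 10; [13,16] uncovered → point at 16; [17,18] uncovered → point at 18; [22,23] uncovered → point at 23; [24,25] uncovered → point at 25.
Points: 2, 10, 16, 18, 23, 25 (6 total).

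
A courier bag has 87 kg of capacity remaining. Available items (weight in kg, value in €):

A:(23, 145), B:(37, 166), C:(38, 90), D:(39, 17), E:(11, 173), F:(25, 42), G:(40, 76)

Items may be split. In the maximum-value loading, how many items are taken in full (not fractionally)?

Sort by value per unit weight and fill in that order.
Order: E (173/11=15.73) > A (145/23=6.30) > B (166/37=4.49) > C (90/38=2.37) > G (76/40=1.90) > F (42/25=1.68) > D (17/39=0.44)
Fill: take E (11 @ 173) → take A (23 @ 145) → take B (37 @ 166) → take 16/38 of C → 37.89; 87/87 used.
3 item(s) taken whole; one partial (take 16/38 of C).

3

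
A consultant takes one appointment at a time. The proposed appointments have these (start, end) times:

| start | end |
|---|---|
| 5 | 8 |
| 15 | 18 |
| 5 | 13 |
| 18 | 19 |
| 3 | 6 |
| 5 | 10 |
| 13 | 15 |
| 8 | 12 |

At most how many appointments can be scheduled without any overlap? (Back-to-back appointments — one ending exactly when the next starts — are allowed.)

Sorted by end: (3,6)  (5,8)  (5,10)  (8,12)  (5,13)  (13,15)  (15,18)  (18,19)
take (3,6); skip (5,8); take (8,12); skip (5,13); take (13,15); take (15,18); take (18,19).
Selected 5 appointments.

5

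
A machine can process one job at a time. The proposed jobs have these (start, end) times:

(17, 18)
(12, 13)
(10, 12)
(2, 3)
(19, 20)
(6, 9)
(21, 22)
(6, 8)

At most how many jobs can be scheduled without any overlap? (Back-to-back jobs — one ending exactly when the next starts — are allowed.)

Sort by end time and greedily take each interval whose start is ≥ the last chosen end.
Sorted by end: (2,3)  (6,8)  (6,9)  (10,12)  (12,13)  (17,18)  (19,20)  (21,22)
take (2,3); take (6,8); skip (6,9); take (10,12); take (12,13); take (17,18); take (19,20); take (21,22).
Selected 7 jobs.

7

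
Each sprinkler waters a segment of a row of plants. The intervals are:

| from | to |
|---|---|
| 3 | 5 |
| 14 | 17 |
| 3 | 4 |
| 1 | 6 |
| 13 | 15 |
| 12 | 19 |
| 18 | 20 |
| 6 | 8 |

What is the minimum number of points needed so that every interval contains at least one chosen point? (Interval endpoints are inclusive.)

Process intervals by earliest right end; each time one isn't hit yet, stab at its right endpoint.
Sorted: [3,4] [3,5] [1,6] [6,8] [13,15] [14,17] [12,19] [18,20]
{[3,4],[3,5],[1,6]} hit by 4; {[6,8]} hit by 8; {[13,15],[14,17],[12,19]} hit by 15; {[18,20]} hit by 20.
Points: 4, 8, 15, 20 (4 total).

4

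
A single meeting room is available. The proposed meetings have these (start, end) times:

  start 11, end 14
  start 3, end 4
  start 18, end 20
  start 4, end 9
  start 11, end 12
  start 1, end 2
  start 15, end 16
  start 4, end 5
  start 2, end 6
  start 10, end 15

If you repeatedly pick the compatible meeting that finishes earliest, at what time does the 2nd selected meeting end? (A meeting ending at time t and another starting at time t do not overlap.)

4

Sort by end time and greedily take each interval whose start is ≥ the last chosen end.
By end time: (1,2), (3,4), (4,5), (2,6), (4,9), (11,12), (11,14), (10,15), (15,16), (18,20).
Pick (1,2); next start ≥ 2 → (3,4); next start ≥ 4 → (4,5); next start ≥ 5 → (11,12); next start ≥ 12 → (15,16); next start ≥ 16 → (18,20).
Selected: (1,2) (3,4) (4,5) (11,12) (15,16) (18,20)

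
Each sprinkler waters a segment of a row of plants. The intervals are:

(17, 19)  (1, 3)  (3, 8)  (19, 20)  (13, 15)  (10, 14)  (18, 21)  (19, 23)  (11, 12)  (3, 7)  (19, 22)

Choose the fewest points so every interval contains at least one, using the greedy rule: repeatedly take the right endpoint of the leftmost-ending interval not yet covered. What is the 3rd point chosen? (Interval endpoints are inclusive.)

Sort by right endpoint; whenever an interval is uncovered, place a point at its right end.
By right end: [1,3]  [3,7]  [3,8]  [11,12]  [10,14]  [13,15]  [17,19]  [19,20]  [18,21]  [19,22]  [19,23]
[1,3] uncovered → point at 3; [11,12] uncovered → point at 12; [13,15] uncovered → point at 15; [17,19] uncovered → point at 19.
Points: 3, 12, 15, 19 (4 total).

15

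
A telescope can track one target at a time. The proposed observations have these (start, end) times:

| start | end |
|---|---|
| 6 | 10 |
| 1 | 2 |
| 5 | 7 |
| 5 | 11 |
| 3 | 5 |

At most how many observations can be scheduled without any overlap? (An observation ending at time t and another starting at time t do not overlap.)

3

By end time: (1,2), (3,5), (5,7), (6,10), (5,11).
Pick (1,2); next start ≥ 2 → (3,5); next start ≥ 5 → (5,7).
Selected 3 observations.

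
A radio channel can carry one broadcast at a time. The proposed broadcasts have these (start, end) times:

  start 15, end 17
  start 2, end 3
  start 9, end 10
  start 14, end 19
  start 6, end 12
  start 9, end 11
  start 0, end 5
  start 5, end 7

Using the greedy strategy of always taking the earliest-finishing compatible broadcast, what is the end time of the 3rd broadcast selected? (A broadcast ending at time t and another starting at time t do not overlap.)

10

Greedy by earliest finish: after sorting by end time, pick each interval compatible with the last pick.
By end time: (2,3), (0,5), (5,7), (9,10), (9,11), (6,12), (15,17), (14,19).
Pick (2,3); next start ≥ 3 → (5,7); next start ≥ 7 → (9,10); next start ≥ 10 → (15,17).
Selected: (2,3) (5,7) (9,10) (15,17)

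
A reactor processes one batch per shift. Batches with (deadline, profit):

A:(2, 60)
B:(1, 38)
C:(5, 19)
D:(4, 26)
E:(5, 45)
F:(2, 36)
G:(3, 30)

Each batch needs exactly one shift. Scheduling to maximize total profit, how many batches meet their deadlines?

Take jobs in profit order; each goes to the latest open slot no later than its deadline.
By profit: A(d2,60), E(d5,45), B(d1,38), F(d2,36), G(d3,30), D(d4,26), C(d5,19)
A→slot 2; E→slot 5; B→slot 1; F skipped; G→slot 3; D→slot 4; C skipped.
5 of 7 scheduled.

5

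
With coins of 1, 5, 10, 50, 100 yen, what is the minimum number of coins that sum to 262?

262 − 2×100→62 − 1×50→12 − 1×10→2 − 2×1→0
Total coins = 2 + 1 + 1 + 2 = 6

6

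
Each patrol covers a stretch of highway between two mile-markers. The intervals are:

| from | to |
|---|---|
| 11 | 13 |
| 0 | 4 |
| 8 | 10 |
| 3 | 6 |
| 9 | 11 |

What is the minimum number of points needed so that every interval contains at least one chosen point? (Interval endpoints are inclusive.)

Process intervals by earliest right end; each time one isn't hit yet, stab at its right endpoint.
By right end: [0,4]  [3,6]  [8,10]  [9,11]  [11,13]
[0,4] uncovered → point at 4; [8,10] uncovered → point at 10; [11,13] uncovered → point at 13.
Points: 4, 10, 13 (3 total).

3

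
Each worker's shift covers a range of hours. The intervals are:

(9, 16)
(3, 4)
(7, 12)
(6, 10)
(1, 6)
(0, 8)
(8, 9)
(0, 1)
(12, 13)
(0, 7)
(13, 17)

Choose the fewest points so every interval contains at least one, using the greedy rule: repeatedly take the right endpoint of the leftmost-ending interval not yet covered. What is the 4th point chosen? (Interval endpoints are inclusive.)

Sorted: [0,1] [3,4] [1,6] [0,7] [0,8] [8,9] [6,10] [7,12] [12,13] [9,16] [13,17]
{[0,1]} hit by 1; {[3,4],[1,6],[0,7],[0,8]} hit by 4; {[8,9],[6,10],[7,12]} hit by 9; {[12,13],[9,16],[13,17]} hit by 13.
Points: 1, 4, 9, 13 (4 total).

13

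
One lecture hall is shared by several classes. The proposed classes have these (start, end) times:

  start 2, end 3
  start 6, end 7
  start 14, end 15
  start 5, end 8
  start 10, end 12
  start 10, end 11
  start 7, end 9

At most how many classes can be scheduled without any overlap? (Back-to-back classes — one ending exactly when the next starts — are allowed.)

5

Sort by end time and greedily take each interval whose start is ≥ the last chosen end.
By end time: (2,3), (6,7), (5,8), (7,9), (10,11), (10,12), (14,15).
Pick (2,3); next start ≥ 3 → (6,7); next start ≥ 7 → (7,9); next start ≥ 9 → (10,11); next start ≥ 11 → (14,15).
Selected 5 classes.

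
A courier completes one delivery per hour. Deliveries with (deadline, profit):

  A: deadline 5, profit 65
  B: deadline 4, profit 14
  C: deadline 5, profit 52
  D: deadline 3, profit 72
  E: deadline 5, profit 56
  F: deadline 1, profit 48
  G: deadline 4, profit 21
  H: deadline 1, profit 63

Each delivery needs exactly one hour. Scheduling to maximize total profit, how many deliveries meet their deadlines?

Sort by profit descending; place each in the latest free slot ≤ its deadline.
By profit: D(d3,72), A(d5,65), H(d1,63), E(d5,56), C(d5,52), F(d1,48), G(d4,21), B(d4,14)
D→slot 3; A→slot 5; H→slot 1; E→slot 4; C→slot 2; F skipped; G skipped; B skipped.
5 of 8 scheduled.

5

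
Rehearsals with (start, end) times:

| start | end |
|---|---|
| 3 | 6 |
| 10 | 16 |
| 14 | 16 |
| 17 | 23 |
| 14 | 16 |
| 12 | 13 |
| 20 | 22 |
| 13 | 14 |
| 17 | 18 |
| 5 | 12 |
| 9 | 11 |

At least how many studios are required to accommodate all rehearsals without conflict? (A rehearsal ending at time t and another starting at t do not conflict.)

Count concurrent intervals with a sweep; the peak is the room count.
Events (time:±→running): 3:+→1 5:+→2 6:-→1 9:+→2 10:+→3 … peak 3.

3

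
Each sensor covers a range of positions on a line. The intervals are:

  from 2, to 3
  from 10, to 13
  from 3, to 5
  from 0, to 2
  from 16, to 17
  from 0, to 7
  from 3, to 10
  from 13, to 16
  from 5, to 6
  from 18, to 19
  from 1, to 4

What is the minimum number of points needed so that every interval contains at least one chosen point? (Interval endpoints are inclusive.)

Process intervals by earliest right end; each time one isn't hit yet, stab at its right endpoint.
By right end: [0,2]  [2,3]  [1,4]  [3,5]  [5,6]  [0,7]  [3,10]  [10,13]  [13,16]  [16,17]  [18,19]
[0,2] uncovered → point at 2; [3,5] uncovered → point at 5; [10,13] uncovered → point at 13; [16,17] uncovered → point at 17; [18,19] uncovered → point at 19.
Points: 2, 5, 13, 17, 19 (5 total).

5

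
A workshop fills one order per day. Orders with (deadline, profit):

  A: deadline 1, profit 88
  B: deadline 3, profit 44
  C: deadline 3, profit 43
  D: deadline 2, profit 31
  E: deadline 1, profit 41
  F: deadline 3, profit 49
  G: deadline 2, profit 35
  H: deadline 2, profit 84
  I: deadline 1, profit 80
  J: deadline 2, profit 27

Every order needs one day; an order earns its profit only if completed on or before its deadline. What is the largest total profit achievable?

Sort by profit descending; place each in the latest free slot ≤ its deadline.
By profit: A(d1,88), H(d2,84), I(d1,80), F(d3,49), B(d3,44), C(d3,43), E(d1,41), G(d2,35), D(d2,31), J(d2,27)
A→slot 1; H→slot 2; I skipped; F→slot 3; B skipped; C skipped; E skipped; G skipped; D skipped; J skipped.
Profit = 88 + 84 + 49 = 221

221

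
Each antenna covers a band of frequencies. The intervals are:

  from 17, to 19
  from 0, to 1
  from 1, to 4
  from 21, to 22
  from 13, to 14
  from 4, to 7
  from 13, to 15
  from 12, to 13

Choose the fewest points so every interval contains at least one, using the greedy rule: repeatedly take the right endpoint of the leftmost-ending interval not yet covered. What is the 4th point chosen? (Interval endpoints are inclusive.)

19

By right end: [0,1]  [1,4]  [4,7]  [12,13]  [13,14]  [13,15]  [17,19]  [21,22]
[0,1] uncovered → point at 1; [4,7] uncovered → point at 7; [12,13] uncovered → point at 13; [17,19] uncovered → point at 19; [21,22] uncovered → point at 22.
Points: 1, 7, 13, 19, 22 (5 total).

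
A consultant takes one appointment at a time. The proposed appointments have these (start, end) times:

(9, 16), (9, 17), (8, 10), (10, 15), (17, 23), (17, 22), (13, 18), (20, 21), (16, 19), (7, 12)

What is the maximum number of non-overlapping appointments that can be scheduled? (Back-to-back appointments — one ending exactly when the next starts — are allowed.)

4

Order by finish time; keep every interval that doesn't clash with the previous kept one.
By end time: (8,10), (7,12), (10,15), (9,16), (9,17), (13,18), (16,19), (20,21), (17,22), (17,23).
Pick (8,10); next start ≥ 10 → (10,15); next start ≥ 15 → (16,19); next start ≥ 19 → (20,21).
Selected 4 appointments.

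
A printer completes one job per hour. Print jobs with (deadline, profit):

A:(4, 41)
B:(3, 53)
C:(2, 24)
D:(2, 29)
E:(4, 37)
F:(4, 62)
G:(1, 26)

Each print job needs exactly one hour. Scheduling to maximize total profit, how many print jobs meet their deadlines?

4

Take jobs in profit order; each goes to the latest open slot no later than its deadline.
Profit order: F=62 B=53 A=41 E=37 D=29 G=26 C=24
Assign: F→slot 4, B→slot 3, A→slot 2, E→slot 1, D skipped, G skipped, C skipped.
Slots: [1:E] [2:A] [3:B] [4:F]
4 of 7 scheduled.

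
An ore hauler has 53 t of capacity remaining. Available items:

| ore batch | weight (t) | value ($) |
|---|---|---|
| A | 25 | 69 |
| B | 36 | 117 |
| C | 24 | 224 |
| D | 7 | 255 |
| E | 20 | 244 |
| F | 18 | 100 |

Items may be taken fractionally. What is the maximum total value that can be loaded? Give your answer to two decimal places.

734.11

Sort by value per unit weight and fill in that order.
Order: D (255/7=36.43) > E (244/20=12.20) > C (224/24=9.33) > F (100/18=5.56) > B (117/36=3.25) > A (69/25=2.76)
Fill: take D (7 @ 255) → take E (20 @ 244) → take C (24 @ 224) → take 2/18 of F → 11.11; 53/53 used.
Total value = 734.11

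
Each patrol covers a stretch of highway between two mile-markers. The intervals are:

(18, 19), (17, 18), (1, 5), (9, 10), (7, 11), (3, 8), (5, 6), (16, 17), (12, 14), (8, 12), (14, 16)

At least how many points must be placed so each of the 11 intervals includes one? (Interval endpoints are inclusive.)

5

Process intervals by earliest right end; each time one isn't hit yet, stab at its right endpoint.
By right end: [1,5]  [5,6]  [3,8]  [9,10]  [7,11]  [8,12]  [12,14]  [14,16]  [16,17]  [17,18]  [18,19]
[1,5] uncovered → point at 5; [9,10] uncovered → point at 10; [12,14] uncovered → point at 14; [16,17] uncovered → point at 17; [18,19] uncovered → point at 19.
Points: 5, 10, 14, 17, 19 (5 total).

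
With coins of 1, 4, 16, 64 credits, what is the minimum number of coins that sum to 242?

8

Greedy: take as many of the largest coin as possible, then repeat with the remainder.
242 = 3×64 + 3×16 + 2×1
Total coins = 3 + 3 + 2 = 8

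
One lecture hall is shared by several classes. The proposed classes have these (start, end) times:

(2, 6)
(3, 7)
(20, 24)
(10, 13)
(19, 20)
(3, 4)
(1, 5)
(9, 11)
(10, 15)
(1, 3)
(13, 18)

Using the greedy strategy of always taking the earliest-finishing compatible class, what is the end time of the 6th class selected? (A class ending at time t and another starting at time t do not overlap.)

24

Greedy by earliest finish: after sorting by end time, pick each interval compatible with the last pick.
Sorted by end: (1,3)  (3,4)  (1,5)  (2,6)  (3,7)  (9,11)  (10,13)  (10,15)  (13,18)  (19,20)  (20,24)
take (1,3); take (3,4); skip (1,5); skip (2,6); take (9,11); take (13,18); take (19,20); take (20,24).
Selected: (1,3) (3,4) (9,11) (13,18) (19,20) (20,24)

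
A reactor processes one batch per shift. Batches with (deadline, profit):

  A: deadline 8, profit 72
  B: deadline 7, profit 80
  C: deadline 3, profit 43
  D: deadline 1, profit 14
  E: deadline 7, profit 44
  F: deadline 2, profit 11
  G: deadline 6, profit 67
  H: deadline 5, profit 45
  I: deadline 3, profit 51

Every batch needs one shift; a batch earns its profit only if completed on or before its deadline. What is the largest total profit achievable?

416

Sort by profit descending; place each in the latest free slot ≤ its deadline.
Profit order: B=80 A=72 G=67 I=51 H=45 E=44 C=43 D=14 F=11
Assign: B→slot 7, A→slot 8, G→slot 6, I→slot 3, H→slot 5, E→slot 4, C→slot 2, D→slot 1, F skipped.
Slots: [1:D] [2:C] [3:I] [4:E] [5:H] [6:G] [7:B] [8:A]
Profit = 14 + 43 + 51 + 44 + 45 + 67 + 80 + 72 = 416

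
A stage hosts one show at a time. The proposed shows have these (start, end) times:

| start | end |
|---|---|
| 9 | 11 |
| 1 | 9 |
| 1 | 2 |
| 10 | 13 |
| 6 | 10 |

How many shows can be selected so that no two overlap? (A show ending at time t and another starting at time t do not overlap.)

3

Sorted by end: (1,2)  (1,9)  (6,10)  (9,11)  (10,13)
take (1,2); skip (1,9); take (6,10); take (10,13).
Selected 3 shows.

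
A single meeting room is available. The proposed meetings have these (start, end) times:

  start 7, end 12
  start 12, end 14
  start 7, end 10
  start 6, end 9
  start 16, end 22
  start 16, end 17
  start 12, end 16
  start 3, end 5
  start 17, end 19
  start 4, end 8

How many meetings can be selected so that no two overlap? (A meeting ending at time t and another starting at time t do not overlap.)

5

Sorted by end: (3,5)  (4,8)  (6,9)  (7,10)  (7,12)  (12,14)  (12,16)  (16,17)  (17,19)  (16,22)
take (3,5); take (6,9); take (12,14); take (16,17); take (17,19); skip (16,22).
Selected 5 meetings.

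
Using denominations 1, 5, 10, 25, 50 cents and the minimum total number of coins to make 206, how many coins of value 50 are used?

4

Greedy: take as many of the largest coin as possible, then repeat with the remainder.
206 − 4×50→6 − 1×5→1 − 1×1→0
Count of 50: 4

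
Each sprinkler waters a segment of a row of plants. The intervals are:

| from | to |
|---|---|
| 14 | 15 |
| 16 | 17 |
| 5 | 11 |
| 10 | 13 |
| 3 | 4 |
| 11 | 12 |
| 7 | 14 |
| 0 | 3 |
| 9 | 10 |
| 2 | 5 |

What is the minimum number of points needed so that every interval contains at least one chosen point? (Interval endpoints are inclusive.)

Sorted: [0,3] [3,4] [2,5] [9,10] [5,11] [11,12] [10,13] [7,14] [14,15] [16,17]
{[0,3],[3,4],[2,5]} hit by 3; {[9,10],[5,11]} hit by 10; {[11,12],[10,13],[7,14]} hit by 12; {[14,15]} hit by 15; {[16,17]} hit by 17.
Points: 3, 10, 12, 15, 17 (5 total).

5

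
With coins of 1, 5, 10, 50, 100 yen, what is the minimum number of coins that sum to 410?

5

410 − 4×100→10 − 1×10→0
Total coins = 4 + 1 = 5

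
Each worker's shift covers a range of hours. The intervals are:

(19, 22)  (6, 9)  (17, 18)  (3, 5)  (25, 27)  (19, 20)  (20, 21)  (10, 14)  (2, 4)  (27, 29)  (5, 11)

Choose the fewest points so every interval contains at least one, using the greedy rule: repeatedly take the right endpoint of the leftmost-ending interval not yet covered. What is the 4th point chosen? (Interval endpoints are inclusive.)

18

Process intervals by earliest right end; each time one isn't hit yet, stab at its right endpoint.
Sorted: [2,4] [3,5] [6,9] [5,11] [10,14] [17,18] [19,20] [20,21] [19,22] [25,27] [27,29]
{[2,4],[3,5]} hit by 4; {[6,9],[5,11]} hit by 9; {[10,14]} hit by 14; {[17,18]} hit by 18; {[19,20],[20,21],[19,22]} hit by 20; {[25,27],[27,29]} hit by 27.
Points: 4, 9, 14, 18, 20, 27 (6 total).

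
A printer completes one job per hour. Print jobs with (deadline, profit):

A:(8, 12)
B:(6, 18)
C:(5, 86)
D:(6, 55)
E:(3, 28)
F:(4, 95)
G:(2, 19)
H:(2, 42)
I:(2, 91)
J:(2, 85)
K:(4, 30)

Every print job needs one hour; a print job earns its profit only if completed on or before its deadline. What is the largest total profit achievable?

454

By profit: F(d4,95), I(d2,91), C(d5,86), J(d2,85), D(d6,55), H(d2,42), K(d4,30), E(d3,28), G(d2,19), B(d6,18), A(d8,12)
F→slot 4; I→slot 2; C→slot 5; J→slot 1; D→slot 6; H skipped; K→slot 3; E skipped; G skipped; B skipped; A→slot 8.
Profit = 85 + 91 + 30 + 95 + 86 + 55 + 12 = 454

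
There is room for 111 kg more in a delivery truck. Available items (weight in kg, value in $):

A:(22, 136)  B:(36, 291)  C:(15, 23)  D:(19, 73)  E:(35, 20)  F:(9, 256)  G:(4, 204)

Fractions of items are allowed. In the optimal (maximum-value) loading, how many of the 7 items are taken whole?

Greedy by value/weight ratio, highest first.
Ratios (sorted): G 51.00, F 28.44, B 8.08, A 6.18, D 3.84, C 1.53, E 0.57
take G (4 @ 204); take F (9 @ 256); take B (36 @ 291); take A (22 @ 136); take D (19 @ 73); take C (15 @ 23); take 6/35 of E → 3.43. Capacity used 111/111.
6 item(s) taken whole; one partial (take 6/35 of E).

6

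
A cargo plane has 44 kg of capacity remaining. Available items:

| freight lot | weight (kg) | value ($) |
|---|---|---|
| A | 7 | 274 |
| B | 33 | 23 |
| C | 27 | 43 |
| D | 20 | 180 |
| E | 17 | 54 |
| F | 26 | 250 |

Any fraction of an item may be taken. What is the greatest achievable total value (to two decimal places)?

623.00

Ratios (sorted): A 39.14, F 9.62, D 9.00, E 3.18, C 1.59, B 0.70
take A (7 @ 274); take F (26 @ 250); take 11/20 of D → 99.00. Capacity used 44/44.
Total value = 623.00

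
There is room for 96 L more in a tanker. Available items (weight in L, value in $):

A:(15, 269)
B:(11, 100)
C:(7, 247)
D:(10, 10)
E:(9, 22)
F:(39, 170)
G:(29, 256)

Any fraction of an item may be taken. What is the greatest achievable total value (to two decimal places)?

Greedy by value/weight ratio, highest first.
Order: C (247/7=35.29) > A (269/15=17.93) > B (100/11=9.09) > G (256/29=8.83) > F (170/39=4.36) > E (22/9=2.44) > D (10/10=1.00)
Fill: take C (7 @ 247) → take A (15 @ 269) → take B (11 @ 100) → take G (29 @ 256) → take 34/39 of F → 148.21; 96/96 used.
Total value = 1020.21

1020.21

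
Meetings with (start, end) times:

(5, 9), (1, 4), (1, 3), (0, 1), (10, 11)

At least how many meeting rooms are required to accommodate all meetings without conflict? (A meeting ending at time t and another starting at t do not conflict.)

The answer is the maximum number of intervals overlapping at any instant.
starts: [0, 1, 1, 5, 10]
ends:   [1, 3, 4, 9, 11]
s0→1 e1→0 s1→1 s1→2  — peak 2.

2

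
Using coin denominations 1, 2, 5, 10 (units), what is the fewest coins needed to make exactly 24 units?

4

24 − 2×10→4 − 2×2→0
Total coins = 2 + 2 = 4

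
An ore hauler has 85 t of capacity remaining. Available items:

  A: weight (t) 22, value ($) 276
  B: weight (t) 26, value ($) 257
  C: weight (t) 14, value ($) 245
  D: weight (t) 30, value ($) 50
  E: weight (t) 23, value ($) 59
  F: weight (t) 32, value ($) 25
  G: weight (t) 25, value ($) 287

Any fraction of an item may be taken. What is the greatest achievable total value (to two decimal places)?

1045.23

Sort by value per unit weight and fill in that order.
Ratios (sorted): C 17.50, A 12.55, G 11.48, B 9.88, E 2.57, D 1.67, F 0.78
take C (14 @ 245); take A (22 @ 276); take G (25 @ 287); take 24/26 of B → 237.23. Capacity used 85/85.
Total value = 1045.23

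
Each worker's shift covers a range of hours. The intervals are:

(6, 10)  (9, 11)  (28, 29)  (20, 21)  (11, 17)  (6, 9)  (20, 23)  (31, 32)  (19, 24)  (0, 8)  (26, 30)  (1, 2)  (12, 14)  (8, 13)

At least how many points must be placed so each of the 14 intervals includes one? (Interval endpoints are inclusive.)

Sorted: [1,2] [0,8] [6,9] [6,10] [9,11] [8,13] [12,14] [11,17] [20,21] [20,23] [19,24] [28,29] [26,30] [31,32]
{[1,2],[0,8]} hit by 2; {[6,9],[6,10],[9,11],[8,13]} hit by 9; {[12,14],[11,17]} hit by 14; {[20,21],[20,23],[19,24]} hit by 21; {[28,29],[26,30]} hit by 29; {[31,32]} hit by 32.
Points: 2, 9, 14, 21, 29, 32 (6 total).

6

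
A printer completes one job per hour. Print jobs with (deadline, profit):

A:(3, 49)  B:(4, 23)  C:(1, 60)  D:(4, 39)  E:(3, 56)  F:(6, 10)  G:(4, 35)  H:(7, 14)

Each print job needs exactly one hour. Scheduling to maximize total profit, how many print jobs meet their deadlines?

6

By profit: C(d1,60), E(d3,56), A(d3,49), D(d4,39), G(d4,35), B(d4,23), H(d7,14), F(d6,10)
C→slot 1; E→slot 3; A→slot 2; D→slot 4; G skipped; B skipped; H→slot 7; F→slot 6.
6 of 8 scheduled.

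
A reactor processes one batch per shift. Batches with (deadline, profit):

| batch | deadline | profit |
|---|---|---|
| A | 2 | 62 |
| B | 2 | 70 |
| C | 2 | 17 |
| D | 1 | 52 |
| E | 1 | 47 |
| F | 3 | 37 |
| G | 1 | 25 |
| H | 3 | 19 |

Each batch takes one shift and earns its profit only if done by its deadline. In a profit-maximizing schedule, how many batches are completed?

3

Sort by profit descending; place each in the latest free slot ≤ its deadline.
By profit: B(d2,70), A(d2,62), D(d1,52), E(d1,47), F(d3,37), G(d1,25), H(d3,19), C(d2,17)
B→slot 2; A→slot 1; D skipped; E skipped; F→slot 3; G skipped; H skipped; C skipped.
3 of 8 scheduled.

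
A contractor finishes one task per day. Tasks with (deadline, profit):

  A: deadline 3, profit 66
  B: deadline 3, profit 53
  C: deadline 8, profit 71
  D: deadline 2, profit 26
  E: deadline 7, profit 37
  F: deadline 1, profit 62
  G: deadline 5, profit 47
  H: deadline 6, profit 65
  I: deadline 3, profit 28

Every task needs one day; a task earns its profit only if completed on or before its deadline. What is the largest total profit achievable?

401

Sort by profit descending; place each in the latest free slot ≤ its deadline.
By profit: C(d8,71), A(d3,66), H(d6,65), F(d1,62), B(d3,53), G(d5,47), E(d7,37), I(d3,28), D(d2,26)
C→slot 8; A→slot 3; H→slot 6; F→slot 1; B→slot 2; G→slot 5; E→slot 7; I skipped; D skipped.
Profit = 62 + 53 + 66 + 47 + 65 + 37 + 71 = 401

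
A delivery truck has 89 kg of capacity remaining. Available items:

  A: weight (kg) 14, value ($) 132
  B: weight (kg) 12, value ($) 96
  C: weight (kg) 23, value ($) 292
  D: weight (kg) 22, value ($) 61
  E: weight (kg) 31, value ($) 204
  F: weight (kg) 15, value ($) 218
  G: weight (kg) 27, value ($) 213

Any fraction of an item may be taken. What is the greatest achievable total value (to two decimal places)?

935.22

Sort by value per unit weight and fill in that order.
Order: F (218/15=14.53) > C (292/23=12.70) > A (132/14=9.43) > B (96/12=8.00) > G (213/27=7.89) > E (204/31=6.58) > D (61/22=2.77)
Fill: take F (15 @ 218) → take C (23 @ 292) → take A (14 @ 132) → take B (12 @ 96) → take 25/27 of G → 197.22; 89/89 used.
Total value = 935.22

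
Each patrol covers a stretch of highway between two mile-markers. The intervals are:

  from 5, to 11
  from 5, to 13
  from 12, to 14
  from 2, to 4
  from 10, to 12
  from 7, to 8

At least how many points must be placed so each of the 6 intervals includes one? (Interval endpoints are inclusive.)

3

Sort by right endpoint; whenever an interval is uncovered, place a point at its right end.
By right end: [2,4]  [7,8]  [5,11]  [10,12]  [5,13]  [12,14]
[2,4] uncovered → point at 4; [7,8] uncovered → point at 8; [10,12] uncovered → point at 12.
Points: 4, 8, 12 (3 total).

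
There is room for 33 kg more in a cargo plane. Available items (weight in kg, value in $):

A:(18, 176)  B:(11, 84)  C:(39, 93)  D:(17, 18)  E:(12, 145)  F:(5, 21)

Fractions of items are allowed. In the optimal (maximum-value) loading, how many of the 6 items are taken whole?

2

Greedy by value/weight ratio, highest first.
Order: E (145/12=12.08) > A (176/18=9.78) > B (84/11=7.64) > F (21/5=4.20) > C (93/39=2.38) > D (18/17=1.06)
Fill: take E (12 @ 145) → take A (18 @ 176) → take 3/11 of B → 22.91; 33/33 used.
2 item(s) taken whole; one partial (take 3/11 of B).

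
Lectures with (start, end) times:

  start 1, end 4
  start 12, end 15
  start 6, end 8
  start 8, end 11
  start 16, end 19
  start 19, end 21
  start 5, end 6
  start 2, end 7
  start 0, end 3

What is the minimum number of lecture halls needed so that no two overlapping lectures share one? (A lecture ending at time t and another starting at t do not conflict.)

3

The answer is the maximum number of intervals overlapping at any instant.
Events (time:±→running): 0:+→1 1:+→2 2:+→3 … peak 3.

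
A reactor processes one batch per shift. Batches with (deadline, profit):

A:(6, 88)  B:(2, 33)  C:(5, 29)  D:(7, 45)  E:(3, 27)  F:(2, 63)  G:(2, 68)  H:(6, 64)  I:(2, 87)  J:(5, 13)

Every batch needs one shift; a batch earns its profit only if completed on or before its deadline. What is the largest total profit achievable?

Take jobs in profit order; each goes to the latest open slot no later than its deadline.
By profit: A(d6,88), I(d2,87), G(d2,68), H(d6,64), F(d2,63), D(d7,45), B(d2,33), C(d5,29), E(d3,27), J(d5,13)
A→slot 6; I→slot 2; G→slot 1; H→slot 5; F skipped; D→slot 7; B skipped; C→slot 4; E→slot 3; J skipped.
Profit = 68 + 87 + 27 + 29 + 64 + 88 + 45 = 408

408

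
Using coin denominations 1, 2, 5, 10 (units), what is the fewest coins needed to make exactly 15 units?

Use the largest denomination that fits, subtract, and repeat.
15 = 1×10 + 1×5
Total coins = 1 + 1 = 2

2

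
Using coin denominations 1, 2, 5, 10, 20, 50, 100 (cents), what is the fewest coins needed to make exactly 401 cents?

Greedy: take as many of the largest coin as possible, then repeat with the remainder.
401 = 4×100 + 1×1
Total coins = 4 + 1 = 5

5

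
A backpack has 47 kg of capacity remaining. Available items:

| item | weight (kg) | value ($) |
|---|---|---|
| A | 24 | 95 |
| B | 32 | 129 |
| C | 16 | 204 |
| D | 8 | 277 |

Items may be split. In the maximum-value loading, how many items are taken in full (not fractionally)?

2

Sort by value per unit weight and fill in that order.
Order: D (277/8=34.62) > C (204/16=12.75) > B (129/32=4.03) > A (95/24=3.96)
Fill: take D (8 @ 277) → take C (16 @ 204) → take 23/32 of B → 92.72; 47/47 used.
2 item(s) taken whole; one partial (take 23/32 of B).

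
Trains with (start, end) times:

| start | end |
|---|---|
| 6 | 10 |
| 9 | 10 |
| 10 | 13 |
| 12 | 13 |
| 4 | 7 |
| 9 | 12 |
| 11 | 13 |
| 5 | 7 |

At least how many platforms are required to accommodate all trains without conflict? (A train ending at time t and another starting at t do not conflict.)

Count concurrent intervals with a sweep; the peak is the room count.
Events (time:±→running): 4:+→1 5:+→2 6:+→3 … peak 3.

3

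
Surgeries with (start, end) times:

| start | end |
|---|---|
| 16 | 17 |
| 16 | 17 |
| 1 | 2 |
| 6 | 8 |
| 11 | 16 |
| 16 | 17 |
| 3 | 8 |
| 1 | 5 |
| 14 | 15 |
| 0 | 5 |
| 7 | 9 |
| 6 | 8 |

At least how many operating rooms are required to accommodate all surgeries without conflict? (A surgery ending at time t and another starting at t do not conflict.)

starts: [0, 1, 1, 3, 6, 6, 7, 11, 14, 16, 16, 16]
ends:   [2, 5, 5, 8, 8, 8, 9, 15, 16, 17, 17, 17]
s0→1 s1→2 s1→3 e2→2 s3→3 e5→2 e5→1 s6→2 s6→3 s7→4  — peak 4.

4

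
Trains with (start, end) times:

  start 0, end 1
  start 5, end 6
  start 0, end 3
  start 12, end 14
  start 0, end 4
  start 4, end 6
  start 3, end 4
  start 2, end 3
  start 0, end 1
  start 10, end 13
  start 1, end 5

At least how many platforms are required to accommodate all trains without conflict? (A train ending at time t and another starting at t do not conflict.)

4

Count concurrent intervals with a sweep; the peak is the room count.
starts: [0, 0, 0, 0, 1, 2, 3, 4, 5, 10, 12]
ends:   [1, 1, 3, 3, 4, 4, 5, 6, 6, 13, 14]
s0→1 s0→2 s0→3 s0→4  — peak 4.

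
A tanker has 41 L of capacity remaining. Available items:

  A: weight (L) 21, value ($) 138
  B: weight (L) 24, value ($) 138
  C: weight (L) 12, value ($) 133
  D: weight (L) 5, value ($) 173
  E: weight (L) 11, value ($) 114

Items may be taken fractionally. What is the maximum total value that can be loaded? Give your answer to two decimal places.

505.43

Order: D (173/5=34.60) > C (133/12=11.08) > E (114/11=10.36) > A (138/21=6.57) > B (138/24=5.75)
Fill: take D (5 @ 173) → take C (12 @ 133) → take E (11 @ 114) → take 13/21 of A → 85.43; 41/41 used.
Total value = 505.43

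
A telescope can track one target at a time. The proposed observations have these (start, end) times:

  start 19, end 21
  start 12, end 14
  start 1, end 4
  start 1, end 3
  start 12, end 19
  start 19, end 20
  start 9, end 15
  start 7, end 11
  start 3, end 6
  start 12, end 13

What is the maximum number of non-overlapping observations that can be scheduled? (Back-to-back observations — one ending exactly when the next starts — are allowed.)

5

By end time: (1,3), (1,4), (3,6), (7,11), (12,13), (12,14), (9,15), (12,19), (19,20), (19,21).
Pick (1,3); next start ≥ 3 → (3,6); next start ≥ 6 → (7,11); next start ≥ 11 → (12,13); next start ≥ 13 → (19,20).
Selected 5 observations.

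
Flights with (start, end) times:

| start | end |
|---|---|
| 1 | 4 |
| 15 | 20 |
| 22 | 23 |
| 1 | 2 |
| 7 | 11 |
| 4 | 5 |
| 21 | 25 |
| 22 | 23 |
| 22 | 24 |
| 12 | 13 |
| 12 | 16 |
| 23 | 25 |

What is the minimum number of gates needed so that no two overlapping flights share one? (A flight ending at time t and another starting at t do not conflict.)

4

Count concurrent intervals with a sweep; the peak is the room count.
starts: [1, 1, 4, 7, 12, 12, 15, 21, 22, 22, 22, 23]
ends:   [2, 4, 5, 11, 13, 16, 20, 23, 23, 24, 25, 25]
s1→1 s1→2 e2→1 e4→0 s4→1 e5→0 s7→1 e11→0 s12→1 s12→2 e13→1 s15→2 e16→1 e20→0 s21→1 s22→2 s22→3 s22→4  — peak 4.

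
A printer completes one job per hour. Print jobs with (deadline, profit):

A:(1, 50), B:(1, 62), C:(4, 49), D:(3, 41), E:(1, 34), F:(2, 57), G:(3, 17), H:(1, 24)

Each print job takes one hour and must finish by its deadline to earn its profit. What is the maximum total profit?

Take jobs in profit order; each goes to the latest open slot no later than its deadline.
By profit: B(d1,62), F(d2,57), A(d1,50), C(d4,49), D(d3,41), E(d1,34), H(d1,24), G(d3,17)
B→slot 1; F→slot 2; A skipped; C→slot 4; D→slot 3; E skipped; H skipped; G skipped.
Profit = 62 + 57 + 41 + 49 = 209

209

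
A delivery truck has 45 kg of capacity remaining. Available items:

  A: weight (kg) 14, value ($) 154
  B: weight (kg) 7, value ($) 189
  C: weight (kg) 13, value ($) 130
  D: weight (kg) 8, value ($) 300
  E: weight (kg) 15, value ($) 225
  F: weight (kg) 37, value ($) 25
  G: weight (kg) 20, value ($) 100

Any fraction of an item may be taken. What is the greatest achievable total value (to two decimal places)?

Sort by value per unit weight and fill in that order.
Order: D (300/8=37.50) > B (189/7=27.00) > E (225/15=15.00) > A (154/14=11.00) > C (130/13=10.00) > G (100/20=5.00) > F (25/37=0.68)
Fill: take D (8 @ 300) → take B (7 @ 189) → take E (15 @ 225) → take A (14 @ 154) → take 1/13 of C → 10.00; 45/45 used.
Total value = 878.00

878.00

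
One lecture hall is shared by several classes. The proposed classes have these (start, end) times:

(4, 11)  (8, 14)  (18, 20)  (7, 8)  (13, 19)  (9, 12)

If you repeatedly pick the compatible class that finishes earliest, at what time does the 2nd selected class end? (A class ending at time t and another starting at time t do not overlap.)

12

By end time: (7,8), (4,11), (9,12), (8,14), (13,19), (18,20).
Pick (7,8); next start ≥ 8 → (9,12); next start ≥ 12 → (13,19).
Selected: (7,8) (9,12) (13,19)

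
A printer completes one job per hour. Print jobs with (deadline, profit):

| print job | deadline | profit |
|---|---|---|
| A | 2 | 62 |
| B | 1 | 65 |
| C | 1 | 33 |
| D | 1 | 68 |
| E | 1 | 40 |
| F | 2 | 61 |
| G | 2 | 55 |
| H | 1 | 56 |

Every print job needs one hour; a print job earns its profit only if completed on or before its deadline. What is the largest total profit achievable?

Sort by profit descending; place each in the latest free slot ≤ its deadline.
By profit: D(d1,68), B(d1,65), A(d2,62), F(d2,61), H(d1,56), G(d2,55), E(d1,40), C(d1,33)
D→slot 1; B skipped; A→slot 2; F skipped; H skipped; G skipped; E skipped; C skipped.
Profit = 68 + 62 = 130

130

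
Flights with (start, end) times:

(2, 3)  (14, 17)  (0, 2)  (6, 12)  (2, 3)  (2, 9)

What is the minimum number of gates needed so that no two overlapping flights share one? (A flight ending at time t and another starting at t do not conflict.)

starts: [0, 2, 2, 2, 6, 14]
ends:   [2, 3, 3, 9, 12, 17]
s0→1 e2→0 s2→1 s2→2 s2→3  — peak 3.

3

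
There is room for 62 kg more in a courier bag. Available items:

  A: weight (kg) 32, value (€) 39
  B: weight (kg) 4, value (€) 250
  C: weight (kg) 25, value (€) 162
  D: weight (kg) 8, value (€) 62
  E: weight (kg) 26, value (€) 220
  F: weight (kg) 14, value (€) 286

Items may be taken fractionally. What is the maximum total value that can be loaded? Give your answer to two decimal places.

882.80

Greedy by value/weight ratio, highest first.
Order: B (250/4=62.50) > F (286/14=20.43) > E (220/26=8.46) > D (62/8=7.75) > C (162/25=6.48) > A (39/32=1.22)
Fill: take B (4 @ 250) → take F (14 @ 286) → take E (26 @ 220) → take D (8 @ 62) → take 10/25 of C → 64.80; 62/62 used.
Total value = 882.80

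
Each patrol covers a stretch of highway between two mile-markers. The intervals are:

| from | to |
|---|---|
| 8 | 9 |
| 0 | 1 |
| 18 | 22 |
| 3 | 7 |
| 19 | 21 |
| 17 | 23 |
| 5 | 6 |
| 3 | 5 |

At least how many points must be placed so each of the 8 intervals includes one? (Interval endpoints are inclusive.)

4

Process intervals by earliest right end; each time one isn't hit yet, stab at its right endpoint.
Sorted: [0,1] [3,5] [5,6] [3,7] [8,9] [19,21] [18,22] [17,23]
{[0,1]} hit by 1; {[3,5],[5,6],[3,7]} hit by 5; {[8,9]} hit by 9; {[19,21],[18,22],[17,23]} hit by 21.
Points: 1, 5, 9, 21 (4 total).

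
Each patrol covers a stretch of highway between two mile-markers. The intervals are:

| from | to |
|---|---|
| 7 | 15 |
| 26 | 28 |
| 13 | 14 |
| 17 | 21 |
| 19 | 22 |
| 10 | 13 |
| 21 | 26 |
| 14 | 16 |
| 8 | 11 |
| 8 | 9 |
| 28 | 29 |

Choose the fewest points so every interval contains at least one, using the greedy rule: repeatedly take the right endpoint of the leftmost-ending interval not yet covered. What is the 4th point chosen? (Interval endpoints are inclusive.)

Sort by right endpoint; whenever an interval is uncovered, place a point at its right end.
Sorted: [8,9] [8,11] [10,13] [13,14] [7,15] [14,16] [17,21] [19,22] [21,26] [26,28] [28,29]
{[8,9],[8,11]} hit by 9; {[10,13],[13,14],[7,15]} hit by 13; {[14,16]} hit by 16; {[17,21],[19,22],[21,26]} hit by 21; {[26,28],[28,29]} hit by 28.
Points: 9, 13, 16, 21, 28 (5 total).

21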